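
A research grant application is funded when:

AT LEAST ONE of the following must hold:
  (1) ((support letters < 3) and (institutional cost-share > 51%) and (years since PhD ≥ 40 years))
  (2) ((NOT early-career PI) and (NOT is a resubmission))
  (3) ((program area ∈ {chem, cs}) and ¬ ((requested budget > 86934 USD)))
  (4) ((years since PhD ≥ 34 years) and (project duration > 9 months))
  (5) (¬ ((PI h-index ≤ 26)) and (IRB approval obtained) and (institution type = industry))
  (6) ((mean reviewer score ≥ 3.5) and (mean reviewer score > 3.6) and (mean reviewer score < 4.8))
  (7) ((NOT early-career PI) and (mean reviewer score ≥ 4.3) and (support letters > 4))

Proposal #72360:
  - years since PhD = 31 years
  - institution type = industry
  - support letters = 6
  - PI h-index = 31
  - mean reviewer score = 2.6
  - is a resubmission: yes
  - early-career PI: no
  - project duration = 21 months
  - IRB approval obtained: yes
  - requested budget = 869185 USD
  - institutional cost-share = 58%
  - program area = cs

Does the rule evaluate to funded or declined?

Funded

Atomic conditions:
  support letters < 3: 6 < 3 is false
  institutional cost-share > 51%: 58 > 51 is true
  years since PhD ≥ 40 years: 31 ≥ 40 is false
  NOT early-career PI: no → true
  NOT is a resubmission: yes → false
  program area ∈ {chem, cs}: cs is in the set → true
  requested budget > 86934 USD: 869185 > 86934 is true
  years since PhD ≥ 34 years: 31 ≥ 34 is false
  project duration > 9 months: 21 > 9 is true
  PI h-index ≤ 26: 31 ≤ 26 is false
  IRB approval obtained: yes → true
  institution type = industry: industry == industry is true
  mean reviewer score ≥ 3.5: 2.6 ≥ 3.5 is false
  mean reviewer score > 3.6: 2.6 > 3.6 is false
  mean reviewer score < 4.8: 2.6 < 4.8 is true
  mean reviewer score ≥ 4.3: 2.6 ≥ 4.3 is false
  support letters > 4: 6 > 4 is true
Combine:
[1] false AND true AND false = false
[2] true AND false = false
[3.2] NOT true = false
[3] true AND false = false
[4] false AND true = false
[5.1] NOT false = true
[5] true AND true AND true = true
[6] false AND false AND true = false
[7] true AND false AND true = false
[root] false OR false OR false OR false OR true OR false OR false = true
Overall: true → funded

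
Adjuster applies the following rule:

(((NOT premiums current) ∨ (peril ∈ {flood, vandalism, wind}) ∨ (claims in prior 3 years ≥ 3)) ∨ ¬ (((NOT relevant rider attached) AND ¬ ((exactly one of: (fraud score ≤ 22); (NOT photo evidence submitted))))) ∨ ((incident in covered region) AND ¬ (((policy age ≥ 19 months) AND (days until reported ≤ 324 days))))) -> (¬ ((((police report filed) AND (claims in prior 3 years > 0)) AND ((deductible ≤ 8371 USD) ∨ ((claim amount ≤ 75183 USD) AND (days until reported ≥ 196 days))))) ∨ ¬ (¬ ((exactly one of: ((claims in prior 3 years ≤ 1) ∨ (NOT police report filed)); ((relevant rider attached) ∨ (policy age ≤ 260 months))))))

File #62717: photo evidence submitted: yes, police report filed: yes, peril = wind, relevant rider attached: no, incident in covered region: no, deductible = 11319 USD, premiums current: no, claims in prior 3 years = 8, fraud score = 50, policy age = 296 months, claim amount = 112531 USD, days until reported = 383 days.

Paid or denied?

Atomic conditions:
  NOT premiums current: no → true
  peril ∈ {flood, vandalism, wind}: wind is in the set → true
  claims in prior 3 years ≥ 3: 8 ≥ 3 is true
  NOT relevant rider attached: no → true
  fraud score ≤ 22: 50 ≤ 22 is false
  NOT photo evidence submitted: yes → false
  incident in covered region: no → false
  policy age ≥ 19 months: 296 ≥ 19 is true
  days until reported ≤ 324 days: 383 ≤ 324 is false
  police report filed: yes → true
  claims in prior 3 years > 0: 8 > 0 is true
  deductible ≤ 8371 USD: 11319 ≤ 8371 is false
  claim amount ≤ 75183 USD: 112531 ≤ 75183 is false
  days until reported ≥ 196 days: 383 ≥ 196 is true
  claims in prior 3 years ≤ 1: 8 ≤ 1 is false
  NOT police report filed: yes → false
  relevant rider attached: no → false
  policy age ≤ 260 months: 296 ≤ 260 is false
Combine:
[1.1] true OR true OR true = true
[1.2.1.2.1] exactly-one(false, false) = false
[1.2.1.2] NOT false = true
[1.2.1] true AND true = true
[1.2] NOT true = false
[1.3.2.1] true AND false = false
[1.3.2] NOT false = true
[1.3] false AND true = false
[1] true OR false OR false = true
[2.1.1.1] true AND true = true
[2.1.1.2.2] false AND true = false
[2.1.1.2] false OR false = false
[2.1.1] true AND false = false
[2.1] NOT false = true
[2.2.1.1.1] false OR false = false
[2.2.1.1.2] false OR false = false
[2.2.1.1] exactly-one(false, false) = false
[2.2.1] NOT false = true
[2.2] NOT true = false
[2] true OR false = true
[root] true → true = true
Overall: true → paid

Paid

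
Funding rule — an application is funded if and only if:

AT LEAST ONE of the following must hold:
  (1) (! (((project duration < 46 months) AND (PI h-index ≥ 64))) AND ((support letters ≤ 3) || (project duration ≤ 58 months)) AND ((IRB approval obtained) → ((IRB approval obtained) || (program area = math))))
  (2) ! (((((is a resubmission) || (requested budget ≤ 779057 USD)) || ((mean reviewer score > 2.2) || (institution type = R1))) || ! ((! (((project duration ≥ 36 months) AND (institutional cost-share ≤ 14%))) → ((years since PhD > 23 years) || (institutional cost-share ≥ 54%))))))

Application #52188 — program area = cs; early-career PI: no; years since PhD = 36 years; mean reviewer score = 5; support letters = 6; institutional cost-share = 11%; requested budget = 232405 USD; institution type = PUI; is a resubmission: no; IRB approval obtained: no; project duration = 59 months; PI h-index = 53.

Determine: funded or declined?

Atomic conditions:
  project duration < 46 months: 59 < 46 is false
  PI h-index ≥ 64: 53 ≥ 64 is false
  support letters ≤ 3: 6 ≤ 3 is false
  project duration ≤ 58 months: 59 ≤ 58 is false
  IRB approval obtained: no → false
  program area = math: cs == math is false
  is a resubmission: no → false
  requested budget ≤ 779057 USD: 232405 ≤ 779057 is true
  mean reviewer score > 2.2: 5 > 2.2 is true
  institution type = R1: PUI == R1 is false
  project duration ≥ 36 months: 59 ≥ 36 is true
  institutional cost-share ≤ 14%: 11 ≤ 14 is true
  years since PhD > 23 years: 36 > 23 is true
  institutional cost-share ≥ 54%: 11 ≥ 54 is false
Combine:
[1.1.1] false AND false = false
[1.1] NOT false = true
[1.2] false OR false = false
[1.3.2] false OR false = false
[1.3] false → false (antecedent false ⇒ implication holds) = true
[1] true AND false AND true = false
[2.1.1.1] false OR true = true
[2.1.1.2] true OR false = true
[2.1.1] true OR true = true
[2.1.2.1.1.1] true AND true = true
[2.1.2.1.1] NOT true = false
[2.1.2.1.2] true OR false = true
[2.1.2.1] false → true (antecedent false ⇒ implication holds) = true
[2.1.2] NOT true = false
[2.1] true OR false = true
[2] NOT true = false
[root] false OR false = false
Overall: false → declined

Declined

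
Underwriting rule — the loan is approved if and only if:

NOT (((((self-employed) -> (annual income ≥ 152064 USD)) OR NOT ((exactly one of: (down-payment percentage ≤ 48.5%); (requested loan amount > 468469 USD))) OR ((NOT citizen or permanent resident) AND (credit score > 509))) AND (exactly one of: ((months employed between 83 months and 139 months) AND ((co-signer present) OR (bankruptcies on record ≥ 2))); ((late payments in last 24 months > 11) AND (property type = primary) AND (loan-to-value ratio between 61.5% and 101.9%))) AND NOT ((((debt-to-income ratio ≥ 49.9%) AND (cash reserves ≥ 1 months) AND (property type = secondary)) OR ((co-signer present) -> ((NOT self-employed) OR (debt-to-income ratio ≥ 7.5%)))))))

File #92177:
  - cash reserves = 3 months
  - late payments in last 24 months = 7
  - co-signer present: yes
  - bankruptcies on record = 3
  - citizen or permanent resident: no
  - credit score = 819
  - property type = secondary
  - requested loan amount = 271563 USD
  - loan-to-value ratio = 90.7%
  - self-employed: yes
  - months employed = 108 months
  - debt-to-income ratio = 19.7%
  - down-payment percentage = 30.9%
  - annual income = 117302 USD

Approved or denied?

Atomic conditions:
  self-employed: yes → true
  annual income ≥ 152064 USD: 117302 ≥ 152064 is false
  down-payment percentage ≤ 48.5%: 30.9 ≤ 48.5 is true
  requested loan amount > 468469 USD: 271563 > 468469 is false
  NOT citizen or permanent resident: no → true
  credit score > 509: 819 > 509 is true
  months employed between 83 months and 139 months: 108 in [83, 139] is true
  co-signer present: yes → true
  bankruptcies on record ≥ 2: 3 ≥ 2 is true
  late payments in last 24 months > 11: 7 > 11 is false
  property type = primary: secondary == primary is false
  loan-to-value ratio between 61.5% and 101.9%: 90.7 in [61.5, 101.9] is true
  debt-to-income ratio ≥ 49.9%: 19.7 ≥ 49.9 is false
  cash reserves ≥ 1 months: 3 ≥ 1 is true
  property type = secondary: secondary == secondary is true
  NOT self-employed: yes → false
  debt-to-income ratio ≥ 7.5%: 19.7 ≥ 7.5 is true
Combine:
[1.1.1] true → false = false
[1.1.2.1] exactly-one(true, false) = true
[1.1.2] NOT true = false
[1.1.3] true AND true = true
[1.1] false OR false OR true = true
[1.2.1.2] true OR true = true
[1.2.1] true AND true = true
[1.2.2] false AND false AND true = false
[1.2] exactly-one(true, false) = true
[1.3.1.1] false AND true AND true = false
[1.3.1.2.2] false OR true = true
[1.3.1.2] true → true = true
[1.3.1] false OR true = true
[1.3] NOT true = false
[1] true AND true AND false = false
[root] NOT false = true
Overall: true → approved

Approved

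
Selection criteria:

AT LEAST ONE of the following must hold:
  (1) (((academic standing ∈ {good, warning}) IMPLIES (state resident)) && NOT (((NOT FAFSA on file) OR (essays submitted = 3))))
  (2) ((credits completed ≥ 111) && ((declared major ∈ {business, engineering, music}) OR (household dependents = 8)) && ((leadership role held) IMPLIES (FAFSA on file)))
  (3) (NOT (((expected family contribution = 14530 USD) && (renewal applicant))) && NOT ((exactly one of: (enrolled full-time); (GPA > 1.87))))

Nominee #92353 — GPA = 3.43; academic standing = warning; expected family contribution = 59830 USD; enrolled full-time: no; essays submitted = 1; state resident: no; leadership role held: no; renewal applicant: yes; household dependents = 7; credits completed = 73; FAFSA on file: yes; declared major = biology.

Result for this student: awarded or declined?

Atomic conditions:
  academic standing ∈ {good, warning}: warning is in the set → true
  state resident: no → false
  NOT FAFSA on file: yes → false
  essays submitted = 3: 1 == 3 is false
  credits completed ≥ 111: 73 ≥ 111 is false
  declared major ∈ {business, engineering, music}: biology is not in the set → false
  household dependents = 8: 7 == 8 is false
  leadership role held: no → false
  FAFSA on file: yes → true
  expected family contribution = 14530 USD: 59830 == 14530 is false
  renewal applicant: yes → true
  enrolled full-time: no → false
  GPA > 1.87: 3.43 > 1.87 is true
Combine:
[1.1] true → false = false
[1.2.1] false OR false = false
[1.2] NOT false = true
[1] false AND true = false
[2.2] false OR false = false
[2.3] false → true (antecedent false ⇒ implication holds) = true
[2] false AND false AND true = false
[3.1.1] false AND true = false
[3.1] NOT false = true
[3.2.1] exactly-one(false, true) = true
[3.2] NOT true = false
[3] true AND false = false
[root] false OR false OR false = false
Overall: false → declined

Declined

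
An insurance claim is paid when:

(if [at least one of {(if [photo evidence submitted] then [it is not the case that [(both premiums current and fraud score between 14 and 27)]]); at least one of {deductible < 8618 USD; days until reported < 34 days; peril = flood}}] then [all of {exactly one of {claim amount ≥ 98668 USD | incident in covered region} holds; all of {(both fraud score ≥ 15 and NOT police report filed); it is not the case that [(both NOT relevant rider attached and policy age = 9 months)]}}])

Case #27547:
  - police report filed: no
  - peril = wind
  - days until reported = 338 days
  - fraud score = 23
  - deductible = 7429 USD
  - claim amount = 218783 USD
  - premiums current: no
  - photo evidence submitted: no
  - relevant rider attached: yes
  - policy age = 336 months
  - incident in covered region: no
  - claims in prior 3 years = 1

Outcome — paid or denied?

Atomic conditions:
  photo evidence submitted: no → false
  premiums current: no → false
  fraud score between 14 and 27: 23 in [14, 27] is true
  deductible < 8618 USD: 7429 < 8618 is true
  days until reported < 34 days: 338 < 34 is false
  peril = flood: wind == flood is false
  claim amount ≥ 98668 USD: 218783 ≥ 98668 is true
  incident in covered region: no → false
  fraud score ≥ 15: 23 ≥ 15 is true
  NOT police report filed: no → true
  NOT relevant rider attached: yes → false
  policy age = 9 months: 336 == 9 is false
Combine:
[1.1.2.1] false AND true = false
[1.1.2] NOT false = true
[1.1] false → true (antecedent false ⇒ implication holds) = true
[1.2] true OR false OR false = true
[1] true OR true = true
[2.1] exactly-one(true, false) = true
[2.2.1] true AND true = true
[2.2.2.1] false AND false = false
[2.2.2] NOT false = true
[2.2] true AND true = true
[2] true AND true = true
[root] true → true = true
Overall: true → paid

Paid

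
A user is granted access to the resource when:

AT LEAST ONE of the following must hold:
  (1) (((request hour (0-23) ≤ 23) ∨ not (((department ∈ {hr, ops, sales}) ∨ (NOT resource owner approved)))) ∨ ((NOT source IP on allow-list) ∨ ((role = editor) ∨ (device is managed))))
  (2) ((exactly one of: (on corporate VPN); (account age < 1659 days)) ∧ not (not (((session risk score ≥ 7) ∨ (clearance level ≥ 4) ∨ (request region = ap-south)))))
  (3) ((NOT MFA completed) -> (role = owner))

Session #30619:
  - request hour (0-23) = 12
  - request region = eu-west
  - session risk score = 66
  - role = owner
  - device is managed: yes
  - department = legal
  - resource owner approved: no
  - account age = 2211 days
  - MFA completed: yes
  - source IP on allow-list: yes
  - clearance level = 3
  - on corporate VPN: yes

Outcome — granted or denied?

Granted

Atomic conditions:
  request hour (0-23) ≤ 23: 12 ≤ 23 is true
  department ∈ {hr, ops, sales}: legal is not in the set → false
  NOT resource owner approved: no → true
  NOT source IP on allow-list: yes → false
  role = editor: owner == editor is false
  device is managed: yes → true
  on corporate VPN: yes → true
  account age < 1659 days: 2211 < 1659 is false
  session risk score ≥ 7: 66 ≥ 7 is true
  clearance level ≥ 4: 3 ≥ 4 is false
  request region = ap-south: eu-west == ap-south is false
  NOT MFA completed: yes → false
  role = owner: owner == owner is true
Combine:
[1.1.2.1] false OR true = true
[1.1.2] NOT true = false
[1.1] true OR false = true
[1.2.2] false OR true = true
[1.2] false OR true = true
[1] true OR true = true
[2.1] exactly-one(true, false) = true
[2.2.1.1] true OR false OR false = true
[2.2.1] NOT true = false
[2.2] NOT false = true
[2] true AND true = true
[3] false → true (antecedent false ⇒ implication holds) = true
[root] true OR true OR true = true
Overall: true → granted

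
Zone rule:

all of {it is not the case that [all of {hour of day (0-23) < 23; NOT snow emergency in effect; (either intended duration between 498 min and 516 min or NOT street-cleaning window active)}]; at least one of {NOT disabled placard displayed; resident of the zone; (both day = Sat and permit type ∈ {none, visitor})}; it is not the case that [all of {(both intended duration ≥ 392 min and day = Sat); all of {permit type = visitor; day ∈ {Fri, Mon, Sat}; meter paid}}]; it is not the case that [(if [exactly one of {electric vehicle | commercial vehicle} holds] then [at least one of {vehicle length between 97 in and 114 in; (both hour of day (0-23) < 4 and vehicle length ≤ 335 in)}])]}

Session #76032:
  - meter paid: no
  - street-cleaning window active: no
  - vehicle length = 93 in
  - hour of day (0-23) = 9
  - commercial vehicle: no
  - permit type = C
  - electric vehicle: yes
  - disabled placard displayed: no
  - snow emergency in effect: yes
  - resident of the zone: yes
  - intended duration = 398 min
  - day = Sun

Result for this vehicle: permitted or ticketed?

Atomic conditions:
  hour of day (0-23) < 23: 9 < 23 is true
  NOT snow emergency in effect: yes → false
  intended duration between 498 min and 516 min: 398 in [498, 516] is false
  NOT street-cleaning window active: no → true
  NOT disabled placard displayed: no → true
  resident of the zone: yes → true
  day = Sat: Sun == Sat is false
  permit type ∈ {none, visitor}: C is not in the set → false
  intended duration ≥ 392 min: 398 ≥ 392 is true
  permit type = visitor: C == visitor is false
  day ∈ {Fri, Mon, Sat}: Sun is not in the set → false
  meter paid: no → false
  electric vehicle: yes → true
  commercial vehicle: no → false
  vehicle length between 97 in and 114 in: 93 in [97, 114] is false
  hour of day (0-23) < 4: 9 < 4 is false
  vehicle length ≤ 335 in: 93 ≤ 335 is true
Combine:
[1.1.3] false OR true = true
[1.1] true AND false AND true = false
[1] NOT false = true
[2.3] false AND false = false
[2] true OR true OR false = true
[3.1.1] true AND false = false
[3.1.2] false AND false AND false = false
[3.1] false AND false = false
[3] NOT false = true
[4.1.1] exactly-one(true, false) = true
[4.1.2.2] false AND true = false
[4.1.2] false OR false = false
[4.1] true → false = false
[4] NOT false = true
[root] true AND true AND true AND true = true
Overall: true → permitted

Permitted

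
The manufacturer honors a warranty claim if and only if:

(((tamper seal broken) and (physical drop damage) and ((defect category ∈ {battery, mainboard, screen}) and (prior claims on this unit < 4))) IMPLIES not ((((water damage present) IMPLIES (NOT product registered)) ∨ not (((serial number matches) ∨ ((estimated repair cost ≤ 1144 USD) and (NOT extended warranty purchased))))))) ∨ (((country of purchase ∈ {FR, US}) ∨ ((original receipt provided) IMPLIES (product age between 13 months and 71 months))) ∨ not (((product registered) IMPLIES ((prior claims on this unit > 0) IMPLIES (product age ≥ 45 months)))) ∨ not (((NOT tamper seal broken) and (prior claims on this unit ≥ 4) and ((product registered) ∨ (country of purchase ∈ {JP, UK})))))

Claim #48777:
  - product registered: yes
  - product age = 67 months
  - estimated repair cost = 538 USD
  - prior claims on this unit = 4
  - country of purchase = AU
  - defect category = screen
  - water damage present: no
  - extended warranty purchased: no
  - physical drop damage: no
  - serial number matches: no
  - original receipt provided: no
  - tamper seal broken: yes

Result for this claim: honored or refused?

Honored

Atomic conditions:
  tamper seal broken: yes → true
  physical drop damage: no → false
  defect category ∈ {battery, mainboard, screen}: screen is in the set → true
  prior claims on this unit < 4: 4 < 4 is false
  water damage present: no → false
  NOT product registered: yes → false
  serial number matches: no → false
  estimated repair cost ≤ 1144 USD: 538 ≤ 1144 is true
  NOT extended warranty purchased: no → true
  country of purchase ∈ {FR, US}: AU is not in the set → false
  original receipt provided: no → false
  product age between 13 months and 71 months: 67 in [13, 71] is true
  product registered: yes → true
  prior claims on this unit > 0: 4 > 0 is true
  product age ≥ 45 months: 67 ≥ 45 is true
  NOT tamper seal broken: yes → false
  prior claims on this unit ≥ 4: 4 ≥ 4 is true
  country of purchase ∈ {JP, UK}: AU is not in the set → false
Combine:
[1.1.3] true AND false = false
[1.1] true AND false AND false = false
[1.2.1.1] false → false (antecedent false ⇒ implication holds) = true
[1.2.1.2.1.2] true AND true = true
[1.2.1.2.1] false OR true = true
[1.2.1.2] NOT true = false
[1.2.1] true OR false = true
[1.2] NOT true = false
[1] false → false (antecedent false ⇒ implication holds) = true
[2.1.2] false → true (antecedent false ⇒ implication holds) = true
[2.1] false OR true = true
[2.2.1.2] true → true = true
[2.2.1] true → true = true
[2.2] NOT true = false
[2.3.1.3] true OR false = true
[2.3.1] false AND true AND true = false
[2.3] NOT false = true
[2] true OR false OR true = true
[root] true OR true = true
Overall: true → honored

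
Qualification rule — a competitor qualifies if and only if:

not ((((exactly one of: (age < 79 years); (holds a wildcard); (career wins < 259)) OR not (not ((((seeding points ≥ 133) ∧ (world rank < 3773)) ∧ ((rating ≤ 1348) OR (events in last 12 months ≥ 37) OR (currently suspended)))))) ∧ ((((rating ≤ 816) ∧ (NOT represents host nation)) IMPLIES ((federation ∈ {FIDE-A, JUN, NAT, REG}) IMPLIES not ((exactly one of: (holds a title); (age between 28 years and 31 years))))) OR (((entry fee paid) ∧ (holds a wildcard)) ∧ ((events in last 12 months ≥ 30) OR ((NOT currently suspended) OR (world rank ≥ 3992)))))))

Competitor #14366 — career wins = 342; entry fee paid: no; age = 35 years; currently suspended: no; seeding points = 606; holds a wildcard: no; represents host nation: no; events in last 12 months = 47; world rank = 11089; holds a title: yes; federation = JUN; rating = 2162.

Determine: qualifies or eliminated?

Eliminated

Atomic conditions:
  age < 79 years: 35 < 79 is true
  holds a wildcard: no → false
  career wins < 259: 342 < 259 is false
  seeding points ≥ 133: 606 ≥ 133 is true
  world rank < 3773: 11089 < 3773 is false
  rating ≤ 1348: 2162 ≤ 1348 is false
  events in last 12 months ≥ 37: 47 ≥ 37 is true
  currently suspended: no → false
  rating ≤ 816: 2162 ≤ 816 is false
  NOT represents host nation: no → true
  federation ∈ {FIDE-A, JUN, NAT, REG}: JUN is in the set → true
  holds a title: yes → true
  age between 28 years and 31 years: 35 in [28, 31] is false
  entry fee paid: no → false
  events in last 12 months ≥ 30: 47 ≥ 30 is true
  NOT currently suspended: no → true
  world rank ≥ 3992: 11089 ≥ 3992 is true
Combine:
[1.1.1] exactly-one(true, false, false) = true
[1.1.2.1.1.1] true AND false = false
[1.1.2.1.1.2] false OR true OR false = true
[1.1.2.1.1] false AND true = false
[1.1.2.1] NOT false = true
[1.1.2] NOT true = false
[1.1] true OR false = true
[1.2.1.1] false AND true = false
[1.2.1.2.2.1] exactly-one(true, false) = true
[1.2.1.2.2] NOT true = false
[1.2.1.2] true → false = false
[1.2.1] false → false (antecedent false ⇒ implication holds) = true
[1.2.2.1] false AND false = false
[1.2.2.2.2] true OR true = true
[1.2.2.2] true OR true = true
[1.2.2] false AND true = false
[1.2] true OR false = true
[1] true AND true = true
[root] NOT true = false
Overall: false → eliminated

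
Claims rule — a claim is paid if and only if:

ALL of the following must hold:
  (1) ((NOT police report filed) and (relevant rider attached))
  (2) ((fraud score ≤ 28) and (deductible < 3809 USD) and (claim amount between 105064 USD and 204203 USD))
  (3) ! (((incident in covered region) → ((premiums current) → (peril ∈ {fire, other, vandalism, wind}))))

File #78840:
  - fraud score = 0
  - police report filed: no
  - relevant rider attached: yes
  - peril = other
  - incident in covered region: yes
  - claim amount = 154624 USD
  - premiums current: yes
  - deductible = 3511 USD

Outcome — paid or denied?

Atomic conditions:
  NOT police report filed: no → true
  relevant rider attached: yes → true
  fraud score ≤ 28: 0 ≤ 28 is true
  deductible < 3809 USD: 3511 < 3809 is true
  claim amount between 105064 USD and 204203 USD: 154624 in [105064, 204203] is true
  incident in covered region: yes → true
  premiums current: yes → true
  peril ∈ {fire, other, vandalism, wind}: other is in the set → true
Combine:
[1] true AND true = true
[2] true AND true AND true = true
[3.1.2] true → true = true
[3.1] true → true = true
[3] NOT true = false
[root] true AND true AND false = false
Overall: false → denied

Denied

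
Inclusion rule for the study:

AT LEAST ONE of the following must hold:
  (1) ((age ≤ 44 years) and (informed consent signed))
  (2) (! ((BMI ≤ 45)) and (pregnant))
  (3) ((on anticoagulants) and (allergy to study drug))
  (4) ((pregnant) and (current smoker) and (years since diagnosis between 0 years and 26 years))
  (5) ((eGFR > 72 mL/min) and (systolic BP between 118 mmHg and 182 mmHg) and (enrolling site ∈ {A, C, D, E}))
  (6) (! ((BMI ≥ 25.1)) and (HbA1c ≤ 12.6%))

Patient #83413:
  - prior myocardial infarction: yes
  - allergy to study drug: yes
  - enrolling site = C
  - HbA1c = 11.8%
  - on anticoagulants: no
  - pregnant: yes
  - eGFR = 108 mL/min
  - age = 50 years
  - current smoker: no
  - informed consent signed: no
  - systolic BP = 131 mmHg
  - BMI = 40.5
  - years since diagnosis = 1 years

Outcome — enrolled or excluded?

Enrolled

Atomic conditions:
  age ≤ 44 years: 50 ≤ 44 is false
  informed consent signed: no → false
  BMI ≤ 45: 40.5 ≤ 45 is true
  pregnant: yes → true
  on anticoagulants: no → false
  allergy to study drug: yes → true
  current smoker: no → false
  years since diagnosis between 0 years and 26 years: 1 in [0, 26] is true
  eGFR > 72 mL/min: 108 > 72 is true
  systolic BP between 118 mmHg and 182 mmHg: 131 in [118, 182] is true
  enrolling site ∈ {A, C, D, E}: C is in the set → true
  BMI ≥ 25.1: 40.5 ≥ 25.1 is true
  HbA1c ≤ 12.6%: 11.8 ≤ 12.6 is true
Combine:
[1] false AND false = false
[2.1] NOT true = false
[2] false AND true = false
[3] false AND true = false
[4] true AND false AND true = false
[5] true AND true AND true = true
[6.1] NOT true = false
[6] false AND true = false
[root] false OR false OR false OR false OR true OR false = true
Overall: true → enrolled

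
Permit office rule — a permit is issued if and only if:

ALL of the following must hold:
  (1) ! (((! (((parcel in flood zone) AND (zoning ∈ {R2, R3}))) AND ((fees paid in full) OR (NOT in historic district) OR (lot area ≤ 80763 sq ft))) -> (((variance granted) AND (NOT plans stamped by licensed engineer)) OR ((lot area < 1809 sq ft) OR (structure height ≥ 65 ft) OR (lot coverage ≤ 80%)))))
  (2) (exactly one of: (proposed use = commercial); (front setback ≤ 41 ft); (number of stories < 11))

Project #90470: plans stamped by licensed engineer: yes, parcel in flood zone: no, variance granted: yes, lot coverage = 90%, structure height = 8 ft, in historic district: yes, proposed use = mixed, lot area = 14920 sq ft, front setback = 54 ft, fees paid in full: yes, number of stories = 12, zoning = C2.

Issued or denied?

Denied

Atomic conditions:
  parcel in flood zone: no → false
  zoning ∈ {R2, R3}: C2 is not in the set → false
  fees paid in full: yes → true
  NOT in historic district: yes → false
  lot area ≤ 80763 sq ft: 14920 ≤ 80763 is true
  variance granted: yes → true
  NOT plans stamped by licensed engineer: yes → false
  lot area < 1809 sq ft: 14920 < 1809 is false
  structure height ≥ 65 ft: 8 ≥ 65 is false
  lot coverage ≤ 80%: 90 ≤ 80 is false
  proposed use = commercial: mixed == commercial is false
  front setback ≤ 41 ft: 54 ≤ 41 is false
  number of stories < 11: 12 < 11 is false
Combine:
[1.1.1.1.1] false AND false = false
[1.1.1.1] NOT false = true
[1.1.1.2] true OR false OR true = true
[1.1.1] true AND true = true
[1.1.2.1] true AND false = false
[1.1.2.2] false OR false OR false = false
[1.1.2] false OR false = false
[1.1] true → false = false
[1] NOT false = true
[2] exactly-one(false, false, false) = false
[root] true AND false = false
Overall: false → denied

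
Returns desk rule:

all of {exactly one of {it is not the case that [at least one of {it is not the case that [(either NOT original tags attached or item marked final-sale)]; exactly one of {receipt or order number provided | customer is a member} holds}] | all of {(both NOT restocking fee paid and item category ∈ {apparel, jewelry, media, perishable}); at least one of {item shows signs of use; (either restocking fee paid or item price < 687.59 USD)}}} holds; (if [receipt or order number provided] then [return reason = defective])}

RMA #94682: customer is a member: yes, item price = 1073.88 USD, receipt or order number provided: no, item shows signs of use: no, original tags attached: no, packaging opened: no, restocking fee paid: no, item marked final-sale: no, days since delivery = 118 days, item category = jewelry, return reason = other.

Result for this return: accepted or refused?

Atomic conditions:
  NOT original tags attached: no → true
  item marked final-sale: no → false
  receipt or order number provided: no → false
  customer is a member: yes → true
  NOT restocking fee paid: no → true
  item category ∈ {apparel, jewelry, media, perishable}: jewelry is in the set → true
  item shows signs of use: no → false
  restocking fee paid: no → false
  item price < 687.59 USD: 1073.88 < 687.59 is false
  return reason = defective: other == defective is false
Combine:
[1.1.1.1.1] true OR false = true
[1.1.1.1] NOT true = false
[1.1.1.2] exactly-one(false, true) = true
[1.1.1] false OR true = true
[1.1] NOT true = false
[1.2.1] true AND true = true
[1.2.2.2] false OR false = false
[1.2.2] false OR false = false
[1.2] true AND false = false
[1] exactly-one(false, false) = false
[2] false → false (antecedent false ⇒ implication holds) = true
[root] false AND true = false
Overall: false → refused

Refused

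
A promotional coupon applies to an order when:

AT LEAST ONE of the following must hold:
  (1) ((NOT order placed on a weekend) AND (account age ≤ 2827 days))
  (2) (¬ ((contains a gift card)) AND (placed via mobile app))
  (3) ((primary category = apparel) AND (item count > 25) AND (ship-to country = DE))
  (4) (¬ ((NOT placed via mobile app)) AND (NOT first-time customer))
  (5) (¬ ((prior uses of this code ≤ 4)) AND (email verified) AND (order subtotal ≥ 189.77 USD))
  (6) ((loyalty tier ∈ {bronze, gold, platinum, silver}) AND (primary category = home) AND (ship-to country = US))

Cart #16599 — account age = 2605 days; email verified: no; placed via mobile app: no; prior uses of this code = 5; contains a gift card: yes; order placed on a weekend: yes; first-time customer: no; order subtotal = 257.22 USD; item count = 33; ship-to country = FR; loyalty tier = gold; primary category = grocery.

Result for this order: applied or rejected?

Atomic conditions:
  NOT order placed on a weekend: yes → false
  account age ≤ 2827 days: 2605 ≤ 2827 is true
  contains a gift card: yes → true
  placed via mobile app: no → false
  primary category = apparel: grocery == apparel is false
  item count > 25: 33 > 25 is true
  ship-to country = DE: FR == DE is false
  NOT placed via mobile app: no → true
  NOT first-time customer: no → true
  prior uses of this code ≤ 4: 5 ≤ 4 is false
  email verified: no → false
  order subtotal ≥ 189.77 USD: 257.22 ≥ 189.77 is true
  loyalty tier ∈ {bronze, gold, platinum, silver}: gold is in the set → true
  primary category = home: grocery == home is false
  ship-to country = US: FR == US is false
Combine:
[1] false AND true = false
[2.1] NOT true = false
[2] false AND false = false
[3] false AND true AND false = false
[4.1] NOT true = false
[4] false AND true = false
[5.1] NOT false = true
[5] true AND false AND true = false
[6] true AND false AND false = false
[root] false OR false OR false OR false OR false OR false = false
Overall: false → rejected

Rejected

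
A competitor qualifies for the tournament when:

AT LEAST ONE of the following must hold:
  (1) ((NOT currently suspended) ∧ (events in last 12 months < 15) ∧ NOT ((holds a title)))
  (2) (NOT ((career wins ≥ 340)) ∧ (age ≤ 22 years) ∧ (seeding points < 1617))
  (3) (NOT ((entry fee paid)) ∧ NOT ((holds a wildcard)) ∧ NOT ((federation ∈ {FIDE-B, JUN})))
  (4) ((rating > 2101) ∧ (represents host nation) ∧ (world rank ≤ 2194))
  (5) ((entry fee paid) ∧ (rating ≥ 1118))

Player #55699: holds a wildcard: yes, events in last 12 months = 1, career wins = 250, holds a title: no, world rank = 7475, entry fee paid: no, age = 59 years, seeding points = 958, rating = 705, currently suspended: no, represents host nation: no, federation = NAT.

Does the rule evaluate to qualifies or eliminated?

Atomic conditions:
  NOT currently suspended: no → true
  events in last 12 months < 15: 1 < 15 is true
  holds a title: no → false
  career wins ≥ 340: 250 ≥ 340 is false
  age ≤ 22 years: 59 ≤ 22 is false
  seeding points < 1617: 958 < 1617 is true
  entry fee paid: no → false
  holds a wildcard: yes → true
  federation ∈ {FIDE-B, JUN}: NAT is not in the set → false
  rating > 2101: 705 > 2101 is false
  represents host nation: no → false
  world rank ≤ 2194: 7475 ≤ 2194 is false
  rating ≥ 1118: 705 ≥ 1118 is false
Combine:
[1.3] NOT false = true
[1] true AND true AND true = true
[2.1] NOT false = true
[2] true AND false AND true = false
[3.1] NOT false = true
[3.2] NOT true = false
[3.3] NOT false = true
[3] true AND false AND true = false
[4] false AND false AND false = false
[5] false AND false = false
[root] true OR false OR false OR false OR false = true
Overall: true → qualifies

Qualifies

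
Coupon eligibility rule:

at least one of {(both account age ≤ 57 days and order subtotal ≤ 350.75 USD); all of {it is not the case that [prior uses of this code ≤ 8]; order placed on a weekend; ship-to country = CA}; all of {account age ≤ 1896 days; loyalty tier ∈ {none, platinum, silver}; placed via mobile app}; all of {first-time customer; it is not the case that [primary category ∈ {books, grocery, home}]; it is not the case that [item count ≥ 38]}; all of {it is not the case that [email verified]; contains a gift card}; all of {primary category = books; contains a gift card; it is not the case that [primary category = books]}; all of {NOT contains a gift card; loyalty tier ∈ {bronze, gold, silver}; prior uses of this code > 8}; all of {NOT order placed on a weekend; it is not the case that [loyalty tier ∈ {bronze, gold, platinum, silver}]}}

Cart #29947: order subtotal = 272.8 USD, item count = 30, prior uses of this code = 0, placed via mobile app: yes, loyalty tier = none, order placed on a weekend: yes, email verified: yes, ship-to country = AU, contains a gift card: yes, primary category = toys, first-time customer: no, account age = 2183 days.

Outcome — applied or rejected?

Atomic conditions:
  account age ≤ 57 days: 2183 ≤ 57 is false
  order subtotal ≤ 350.75 USD: 272.8 ≤ 350.75 is true
  prior uses of this code ≤ 8: 0 ≤ 8 is true
  order placed on a weekend: yes → true
  ship-to country = CA: AU == CA is false
  account age ≤ 1896 days: 2183 ≤ 1896 is false
  loyalty tier ∈ {none, platinum, silver}: none is in the set → true
  placed via mobile app: yes → true
  first-time customer: no → false
  primary category ∈ {books, grocery, home}: toys is not in the set → false
  item count ≥ 38: 30 ≥ 38 is false
  email verified: yes → true
  contains a gift card: yes → true
  primary category = books: toys == books is false
  NOT contains a gift card: yes → false
  loyalty tier ∈ {bronze, gold, silver}: none is not in the set → false
  prior uses of this code > 8: 0 > 8 is false
  NOT order placed on a weekend: yes → false
  loyalty tier ∈ {bronze, gold, platinum, silver}: none is not in the set → false
Combine:
[1] false AND true = false
[2.1] NOT true = false
[2] false AND true AND false = false
[3] false AND true AND true = false
[4.2] NOT false = true
[4.3] NOT false = true
[4] false AND true AND true = false
[5.1] NOT true = false
[5] false AND true = false
[6.3] NOT false = true
[6] false AND true AND true = false
[7] false AND false AND false = false
[8.2] NOT false = true
[8] false AND true = false
[root] false OR false OR false OR false OR false OR false OR false OR false = false
Overall: false → rejected

Rejected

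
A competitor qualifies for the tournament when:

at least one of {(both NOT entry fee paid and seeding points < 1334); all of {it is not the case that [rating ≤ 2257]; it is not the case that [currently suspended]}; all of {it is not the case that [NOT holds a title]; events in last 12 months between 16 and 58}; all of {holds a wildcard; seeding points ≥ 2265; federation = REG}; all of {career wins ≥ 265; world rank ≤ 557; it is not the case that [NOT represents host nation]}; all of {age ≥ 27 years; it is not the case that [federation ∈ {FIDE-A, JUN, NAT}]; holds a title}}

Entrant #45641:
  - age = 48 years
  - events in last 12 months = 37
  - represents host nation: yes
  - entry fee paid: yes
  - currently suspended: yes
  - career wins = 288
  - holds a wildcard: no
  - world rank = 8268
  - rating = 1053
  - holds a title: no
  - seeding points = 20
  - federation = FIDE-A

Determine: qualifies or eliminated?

Eliminated

Atomic conditions:
  NOT entry fee paid: yes → false
  seeding points < 1334: 20 < 1334 is true
  rating ≤ 2257: 1053 ≤ 2257 is true
  currently suspended: yes → true
  NOT holds a title: no → true
  events in last 12 months between 16 and 58: 37 in [16, 58] is true
  holds a wildcard: no → false
  seeding points ≥ 2265: 20 ≥ 2265 is false
  federation = REG: FIDE-A == REG is false
  career wins ≥ 265: 288 ≥ 265 is true
  world rank ≤ 557: 8268 ≤ 557 is false
  NOT represents host nation: yes → false
  age ≥ 27 years: 48 ≥ 27 is true
  federation ∈ {FIDE-A, JUN, NAT}: FIDE-A is in the set → true
  holds a title: no → false
Combine:
[1] false AND true = false
[2.1] NOT true = false
[2.2] NOT true = false
[2] false AND false = false
[3.1] NOT true = false
[3] false AND true = false
[4] false AND false AND false = false
[5.3] NOT false = true
[5] true AND false AND true = false
[6.2] NOT true = false
[6] true AND false AND false = false
[root] false OR false OR false OR false OR false OR false = false
Overall: false → eliminated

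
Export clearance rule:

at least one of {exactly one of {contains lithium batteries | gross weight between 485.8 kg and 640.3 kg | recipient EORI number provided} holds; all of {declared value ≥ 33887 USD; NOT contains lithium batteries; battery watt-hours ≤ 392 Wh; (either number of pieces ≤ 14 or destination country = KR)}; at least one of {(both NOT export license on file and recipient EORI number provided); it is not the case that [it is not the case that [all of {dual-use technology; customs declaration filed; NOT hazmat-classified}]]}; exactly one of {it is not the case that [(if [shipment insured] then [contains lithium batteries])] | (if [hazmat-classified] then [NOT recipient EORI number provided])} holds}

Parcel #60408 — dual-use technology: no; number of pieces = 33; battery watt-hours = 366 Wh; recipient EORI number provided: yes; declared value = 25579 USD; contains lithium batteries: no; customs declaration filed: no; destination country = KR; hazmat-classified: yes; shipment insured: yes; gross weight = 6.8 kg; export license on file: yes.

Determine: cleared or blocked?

Atomic conditions:
  contains lithium batteries: no → false
  gross weight between 485.8 kg and 640.3 kg: 6.8 in [485.8, 640.3] is false
  recipient EORI number provided: yes → true
  declared value ≥ 33887 USD: 25579 ≥ 33887 is false
  NOT contains lithium batteries: no → true
  battery watt-hours ≤ 392 Wh: 366 ≤ 392 is true
  number of pieces ≤ 14: 33 ≤ 14 is false
  destination country = KR: KR == KR is true
  NOT export license on file: yes → false
  dual-use technology: no → false
  customs declaration filed: no → false
  NOT hazmat-classified: yes → false
  shipment insured: yes → true
  hazmat-classified: yes → true
  NOT recipient EORI number provided: yes → false
Combine:
[1] exactly-one(false, false, true) = true
[2.4] false OR true = true
[2] false AND true AND true AND true = false
[3.1] false AND true = false
[3.2.1.1] false AND false AND false = false
[3.2.1] NOT false = true
[3.2] NOT true = false
[3] false OR false = false
[4.1.1] true → false = false
[4.1] NOT false = true
[4.2] true → false = false
[4] exactly-one(true, false) = true
[root] true OR false OR false OR true = true
Overall: true → cleared

Cleared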